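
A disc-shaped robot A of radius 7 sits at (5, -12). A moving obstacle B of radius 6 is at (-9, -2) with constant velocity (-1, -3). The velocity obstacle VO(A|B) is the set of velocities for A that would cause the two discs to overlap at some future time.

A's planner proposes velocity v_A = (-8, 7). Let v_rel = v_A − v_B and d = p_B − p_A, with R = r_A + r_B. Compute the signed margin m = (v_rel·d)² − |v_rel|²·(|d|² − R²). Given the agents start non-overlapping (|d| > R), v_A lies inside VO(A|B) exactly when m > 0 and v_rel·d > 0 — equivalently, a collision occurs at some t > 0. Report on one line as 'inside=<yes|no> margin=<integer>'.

d = (-14, 10),  |d|² = 296;  R = 7+6 = 13,  c = 296−13² = 127
v_rel = (-7, 10),  |v_rel|² = 149;  v_rel·d = (-7)·(-14) + (10)·(10) = 198
149·t² − 396·t + 127 = 0  ⇒  m = 198² − 149·127 = 20281
m = 20281 > 0,  v_rel·d = 198 > 0  ⇒  inside

inside=yes margin=20281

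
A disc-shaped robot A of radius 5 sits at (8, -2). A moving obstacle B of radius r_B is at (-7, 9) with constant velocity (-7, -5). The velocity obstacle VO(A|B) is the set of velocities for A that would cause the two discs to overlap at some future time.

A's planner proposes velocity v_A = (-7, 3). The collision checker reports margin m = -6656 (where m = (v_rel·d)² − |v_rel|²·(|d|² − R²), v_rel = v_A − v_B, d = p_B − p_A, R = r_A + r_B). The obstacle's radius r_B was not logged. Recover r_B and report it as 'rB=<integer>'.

m = -6656
d = (-15, 11);  v_rel = (0, 8),  |v_rel|² = 64
v_rel×d = (0)·(11) − (8)·(-15) = 120
since m = R²·64 − 120²:  R² = (14400 + -6656) / 64 = 121
R = √121 = 11  ⇒  r_B = 11 − 5 = 6

rB=6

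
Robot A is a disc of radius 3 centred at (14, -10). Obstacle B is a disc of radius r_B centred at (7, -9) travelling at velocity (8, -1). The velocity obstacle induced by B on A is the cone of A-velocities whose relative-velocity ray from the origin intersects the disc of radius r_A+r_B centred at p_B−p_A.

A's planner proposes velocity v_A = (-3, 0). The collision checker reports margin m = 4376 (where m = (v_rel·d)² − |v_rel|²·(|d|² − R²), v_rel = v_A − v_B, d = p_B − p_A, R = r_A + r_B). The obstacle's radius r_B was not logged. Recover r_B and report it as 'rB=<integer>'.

m = 4376
d = (-7, 1);  v_rel = (-11, 1),  |v_rel|² = 122
v_rel×d = (-11)·(1) − (1)·(-7) = -4
since m = R²·122 − (-4)²:  R² = (16 + 4376) / 122 = 36
R = √36 = 6  ⇒  r_B = 6 − 3 = 3

rB=3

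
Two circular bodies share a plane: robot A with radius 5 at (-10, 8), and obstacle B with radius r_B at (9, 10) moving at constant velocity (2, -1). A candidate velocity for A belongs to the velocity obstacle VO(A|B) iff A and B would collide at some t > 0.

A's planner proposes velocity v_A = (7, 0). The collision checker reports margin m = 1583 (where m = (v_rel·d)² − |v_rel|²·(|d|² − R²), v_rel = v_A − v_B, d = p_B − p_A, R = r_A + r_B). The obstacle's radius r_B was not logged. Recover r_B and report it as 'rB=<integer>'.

m = 1583
d = (19, 2);  v_rel = (5, 1),  |v_rel|² = 26
v_rel×d = (5)·(2) − (1)·(19) = -9
since m = R²·26 − (-9)²:  R² = (81 + 1583) / 26 = 64
R = √64 = 8  ⇒  r_B = 8 − 5 = 3

rB=3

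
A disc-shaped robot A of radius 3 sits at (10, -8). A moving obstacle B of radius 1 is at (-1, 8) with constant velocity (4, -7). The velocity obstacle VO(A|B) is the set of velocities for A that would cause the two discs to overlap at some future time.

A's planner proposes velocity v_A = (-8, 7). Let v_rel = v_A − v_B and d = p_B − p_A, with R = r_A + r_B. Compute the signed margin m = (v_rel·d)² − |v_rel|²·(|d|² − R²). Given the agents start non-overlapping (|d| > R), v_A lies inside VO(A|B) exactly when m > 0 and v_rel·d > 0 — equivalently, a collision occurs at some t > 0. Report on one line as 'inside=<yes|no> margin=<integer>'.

d = (-11, 16),  |d|² = 377;  R = 3+1 = 4,  c = 377−4² = 361
v_rel = (-12, 14),  |v_rel|² = 340;  v_rel·d = (-12)·(-11) + (14)·(16) = 356
340·t² − 712·t + 361 = 0  ⇒  m = 356² − 340·361 = 3996
m = 3996 > 0,  v_rel·d = 356 > 0  ⇒  inside

inside=yes margin=3996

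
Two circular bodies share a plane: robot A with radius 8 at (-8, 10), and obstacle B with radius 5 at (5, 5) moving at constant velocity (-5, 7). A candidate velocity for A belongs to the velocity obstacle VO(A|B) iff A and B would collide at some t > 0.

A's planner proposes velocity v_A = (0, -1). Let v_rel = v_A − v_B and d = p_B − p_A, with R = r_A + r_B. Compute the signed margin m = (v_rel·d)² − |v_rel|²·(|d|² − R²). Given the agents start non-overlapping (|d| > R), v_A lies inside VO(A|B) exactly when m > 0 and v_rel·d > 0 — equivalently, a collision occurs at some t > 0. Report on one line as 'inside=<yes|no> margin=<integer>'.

d = (13, -5),  |d|² = 194;  R = 8+5 = 13,  c = 194−13² = 25
v_rel = (5, -8),  |v_rel|² = 89;  v_rel·d = (5)·(13) + (-8)·(-5) = 105
89·t² − 210·t + 25 = 0  ⇒  m = 105² − 89·25 = 8800
m = 8800 > 0,  v_rel·d = 105 > 0  ⇒  inside

inside=yes margin=8800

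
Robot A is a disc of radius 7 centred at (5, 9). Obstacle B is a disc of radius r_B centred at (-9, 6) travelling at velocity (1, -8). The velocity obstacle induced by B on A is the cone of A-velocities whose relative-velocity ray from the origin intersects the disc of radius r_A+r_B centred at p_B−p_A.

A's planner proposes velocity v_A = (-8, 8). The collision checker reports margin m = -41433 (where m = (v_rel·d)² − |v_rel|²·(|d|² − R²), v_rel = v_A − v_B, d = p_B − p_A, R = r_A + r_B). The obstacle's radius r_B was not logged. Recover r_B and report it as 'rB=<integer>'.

m = -41433
d = (-14, -3);  v_rel = (-9, 16),  |v_rel|² = 337
v_rel×d = (-9)·(-3) − (16)·(-14) = 251
since m = R²·337 − 251²:  R² = (63001 + -41433) / 337 = 64
R = √64 = 8  ⇒  r_B = 8 − 7 = 1

rB=1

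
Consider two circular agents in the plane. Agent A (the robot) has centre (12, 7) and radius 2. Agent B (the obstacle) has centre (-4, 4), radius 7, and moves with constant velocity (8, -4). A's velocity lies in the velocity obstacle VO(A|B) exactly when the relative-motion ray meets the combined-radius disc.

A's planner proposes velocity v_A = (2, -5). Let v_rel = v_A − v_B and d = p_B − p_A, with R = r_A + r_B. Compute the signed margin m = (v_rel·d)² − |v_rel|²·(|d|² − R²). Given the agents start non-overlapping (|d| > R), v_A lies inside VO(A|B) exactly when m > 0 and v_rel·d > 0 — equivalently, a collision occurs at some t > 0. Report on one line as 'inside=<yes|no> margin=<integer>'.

d = (-16, -3),  |d|² = 265;  R = 2+7 = 9,  c = 265−9² = 184
v_rel = (-6, -1),  |v_rel|² = 37;  v_rel·d = (-6)·(-16) + (-1)·(-3) = 99
37·t² − 198·t + 184 = 0  ⇒  m = 99² − 37·184 = 2993
m = 2993 > 0,  v_rel·d = 99 > 0  ⇒  inside

inside=yes margin=2993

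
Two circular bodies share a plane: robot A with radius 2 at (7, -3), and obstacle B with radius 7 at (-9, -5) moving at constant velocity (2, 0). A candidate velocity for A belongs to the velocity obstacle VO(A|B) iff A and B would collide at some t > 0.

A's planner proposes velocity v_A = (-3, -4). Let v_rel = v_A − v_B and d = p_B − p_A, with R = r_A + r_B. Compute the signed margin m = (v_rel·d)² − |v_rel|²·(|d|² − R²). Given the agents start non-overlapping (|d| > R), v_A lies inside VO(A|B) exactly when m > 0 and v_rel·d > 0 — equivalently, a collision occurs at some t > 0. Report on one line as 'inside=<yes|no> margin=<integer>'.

d = (-16, -2),  |d|² = 260;  R = 2+7 = 9,  c = 260−9² = 179
v_rel = (-5, -4),  |v_rel|² = 41;  v_rel·d = (-5)·(-16) + (-4)·(-2) = 88
41·t² − 176·t + 179 = 0  ⇒  m = 88² − 41·179 = 405
m = 405 > 0,  v_rel·d = 88 > 0  ⇒  inside

inside=yes margin=405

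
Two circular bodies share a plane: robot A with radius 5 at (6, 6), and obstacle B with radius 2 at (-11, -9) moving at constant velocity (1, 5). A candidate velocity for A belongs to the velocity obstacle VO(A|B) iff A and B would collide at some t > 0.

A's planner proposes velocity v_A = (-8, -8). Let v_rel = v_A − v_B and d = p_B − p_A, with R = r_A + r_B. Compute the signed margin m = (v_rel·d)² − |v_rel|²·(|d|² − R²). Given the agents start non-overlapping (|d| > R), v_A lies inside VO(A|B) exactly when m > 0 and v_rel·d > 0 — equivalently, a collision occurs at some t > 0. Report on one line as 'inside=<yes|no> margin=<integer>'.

d = (-17, -15),  |d|² = 514;  R = 5+2 = 7,  c = 514−7² = 465
v_rel = (-9, -13),  |v_rel|² = 250;  v_rel·d = (-9)·(-17) + (-13)·(-15) = 348
250·t² − 696·t + 465 = 0  ⇒  m = 348² − 250·465 = 4854
m = 4854 > 0,  v_rel·d = 348 > 0  ⇒  inside

inside=yes margin=4854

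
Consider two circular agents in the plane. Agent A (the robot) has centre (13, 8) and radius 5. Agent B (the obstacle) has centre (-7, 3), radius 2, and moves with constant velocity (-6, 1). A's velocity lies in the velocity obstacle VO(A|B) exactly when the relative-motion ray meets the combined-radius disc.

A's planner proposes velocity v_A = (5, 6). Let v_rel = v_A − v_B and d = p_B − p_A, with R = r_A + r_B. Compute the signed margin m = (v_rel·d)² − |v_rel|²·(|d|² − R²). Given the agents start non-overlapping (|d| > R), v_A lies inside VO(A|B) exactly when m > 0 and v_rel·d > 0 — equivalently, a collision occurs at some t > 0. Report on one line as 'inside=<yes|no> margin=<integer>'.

d = (-20, -5),  |d|² = 425;  R = 5+2 = 7,  c = 425−7² = 376
v_rel = (11, 5),  |v_rel|² = 146;  v_rel·d = (11)·(-20) + (5)·(-5) = -245
146·t² + 490·t + 376 = 0  ⇒  m = (-245)² − 146·376 = 5129
m = 5129 > 0,  v_rel·d = -245 < 0  ⇒  outside

inside=no margin=5129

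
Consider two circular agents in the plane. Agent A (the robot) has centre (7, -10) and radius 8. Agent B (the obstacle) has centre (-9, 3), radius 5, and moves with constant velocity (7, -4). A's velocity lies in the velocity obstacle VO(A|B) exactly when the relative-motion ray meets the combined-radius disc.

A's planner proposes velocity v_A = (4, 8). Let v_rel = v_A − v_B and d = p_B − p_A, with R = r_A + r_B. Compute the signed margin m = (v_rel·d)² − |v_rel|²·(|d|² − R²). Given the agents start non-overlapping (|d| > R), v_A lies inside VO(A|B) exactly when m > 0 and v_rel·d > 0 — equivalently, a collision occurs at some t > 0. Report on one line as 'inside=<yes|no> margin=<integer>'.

d = (-16, 13),  |d|² = 425;  R = 8+5 = 13,  c = 425−13² = 256
v_rel = (-3, 12),  |v_rel|² = 153;  v_rel·d = (-3)·(-16) + (12)·(13) = 204
153·t² − 408·t + 256 = 0  ⇒  m = 204² − 153·256 = 2448
m = 2448 > 0,  v_rel·d = 204 > 0  ⇒  inside

inside=yes margin=2448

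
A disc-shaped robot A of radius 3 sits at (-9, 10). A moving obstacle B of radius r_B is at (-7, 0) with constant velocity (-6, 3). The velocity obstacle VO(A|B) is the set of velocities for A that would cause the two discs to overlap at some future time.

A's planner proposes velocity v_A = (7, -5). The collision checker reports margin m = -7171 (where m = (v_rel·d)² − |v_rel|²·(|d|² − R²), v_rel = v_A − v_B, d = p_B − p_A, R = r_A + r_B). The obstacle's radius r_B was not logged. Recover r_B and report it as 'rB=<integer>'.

m = -7171
d = (2, -10);  v_rel = (13, -8),  |v_rel|² = 233
v_rel×d = (13)·(-10) − (-8)·(2) = -114
since m = R²·233 − (-114)²:  R² = (12996 + -7171) / 233 = 25
R = √25 = 5  ⇒  r_B = 5 − 3 = 2

rB=2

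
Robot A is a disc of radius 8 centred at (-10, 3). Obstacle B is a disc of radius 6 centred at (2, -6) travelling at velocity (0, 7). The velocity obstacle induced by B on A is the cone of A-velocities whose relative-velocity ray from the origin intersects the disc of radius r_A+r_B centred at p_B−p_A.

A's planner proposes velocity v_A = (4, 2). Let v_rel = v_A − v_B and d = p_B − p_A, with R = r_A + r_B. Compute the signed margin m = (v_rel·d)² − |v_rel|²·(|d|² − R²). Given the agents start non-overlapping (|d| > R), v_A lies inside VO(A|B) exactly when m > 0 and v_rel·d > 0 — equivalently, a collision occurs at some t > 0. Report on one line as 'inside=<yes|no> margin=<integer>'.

d = (12, -9),  |d|² = 225;  R = 8+6 = 14,  c = 225−14² = 29
v_rel = (4, -5),  |v_rel|² = 41;  v_rel·d = (4)·(12) + (-5)·(-9) = 93
41·t² − 186·t + 29 = 0  ⇒  m = 93² − 41·29 = 7460
m = 7460 > 0,  v_rel·d = 93 > 0  ⇒  inside

inside=yes margin=7460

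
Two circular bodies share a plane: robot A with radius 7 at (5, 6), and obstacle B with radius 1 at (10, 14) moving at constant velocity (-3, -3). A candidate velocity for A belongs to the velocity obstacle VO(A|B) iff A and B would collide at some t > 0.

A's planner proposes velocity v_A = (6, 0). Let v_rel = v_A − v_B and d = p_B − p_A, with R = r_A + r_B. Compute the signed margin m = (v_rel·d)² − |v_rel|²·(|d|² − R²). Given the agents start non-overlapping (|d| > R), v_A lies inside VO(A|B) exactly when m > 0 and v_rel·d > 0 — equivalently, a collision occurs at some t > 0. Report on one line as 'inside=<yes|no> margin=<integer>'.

d = (5, 8),  |d|² = 89;  R = 7+1 = 8,  c = 89−8² = 25
v_rel = (9, 3),  |v_rel|² = 90;  v_rel·d = (9)·(5) + (3)·(8) = 69
90·t² − 138·t + 25 = 0  ⇒  m = 69² − 90·25 = 2511
m = 2511 > 0,  v_rel·d = 69 > 0  ⇒  inside

inside=yes margin=2511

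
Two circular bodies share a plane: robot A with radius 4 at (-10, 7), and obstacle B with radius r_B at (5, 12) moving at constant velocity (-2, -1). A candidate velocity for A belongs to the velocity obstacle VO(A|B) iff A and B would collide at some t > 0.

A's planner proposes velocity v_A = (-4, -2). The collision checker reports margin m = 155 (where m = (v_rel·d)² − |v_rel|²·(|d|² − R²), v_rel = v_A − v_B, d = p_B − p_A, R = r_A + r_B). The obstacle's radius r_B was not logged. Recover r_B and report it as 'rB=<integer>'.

m = 155
d = (15, 5);  v_rel = (-2, -1),  |v_rel|² = 5
v_rel×d = (-2)·(5) − (-1)·(15) = 5
since m = R²·5 − 5²:  R² = (25 + 155) / 5 = 36
R = √36 = 6  ⇒  r_B = 6 − 4 = 2

rB=2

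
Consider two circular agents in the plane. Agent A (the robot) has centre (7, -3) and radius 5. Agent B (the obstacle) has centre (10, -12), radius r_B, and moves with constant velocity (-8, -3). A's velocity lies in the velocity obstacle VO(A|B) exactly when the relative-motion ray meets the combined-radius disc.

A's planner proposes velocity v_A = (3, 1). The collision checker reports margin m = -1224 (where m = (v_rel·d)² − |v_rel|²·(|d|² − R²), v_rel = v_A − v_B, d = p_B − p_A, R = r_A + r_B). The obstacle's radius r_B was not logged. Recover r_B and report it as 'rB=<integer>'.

m = -1224
d = (3, -9);  v_rel = (11, 4),  |v_rel|² = 137
v_rel×d = (11)·(-9) − (4)·(3) = -111
since m = R²·137 − (-111)²:  R² = (12321 + -1224) / 137 = 81
R = √81 = 9  ⇒  r_B = 9 − 5 = 4

rB=4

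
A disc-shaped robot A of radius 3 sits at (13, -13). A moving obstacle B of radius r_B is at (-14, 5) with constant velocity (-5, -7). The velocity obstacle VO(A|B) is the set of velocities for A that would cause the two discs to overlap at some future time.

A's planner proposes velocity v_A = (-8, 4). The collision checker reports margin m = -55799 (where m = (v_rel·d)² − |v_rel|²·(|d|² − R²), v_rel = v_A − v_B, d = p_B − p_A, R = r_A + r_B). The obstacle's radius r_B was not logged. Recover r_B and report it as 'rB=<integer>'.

m = -55799
d = (-27, 18);  v_rel = (-3, 11),  |v_rel|² = 130
v_rel×d = (-3)·(18) − (11)·(-27) = 243
since m = R²·130 − 243²:  R² = (59049 + -55799) / 130 = 25
R = √25 = 5  ⇒  r_B = 5 − 3 = 2

rB=2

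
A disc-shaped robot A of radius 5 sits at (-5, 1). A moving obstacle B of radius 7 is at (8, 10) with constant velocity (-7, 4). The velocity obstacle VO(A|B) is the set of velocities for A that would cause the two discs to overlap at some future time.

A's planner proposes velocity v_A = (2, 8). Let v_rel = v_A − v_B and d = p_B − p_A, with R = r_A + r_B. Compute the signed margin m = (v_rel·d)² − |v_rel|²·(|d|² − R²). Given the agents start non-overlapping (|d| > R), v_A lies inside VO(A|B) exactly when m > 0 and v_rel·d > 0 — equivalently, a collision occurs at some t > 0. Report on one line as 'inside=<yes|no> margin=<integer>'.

d = (13, 9),  |d|² = 250;  R = 5+7 = 12,  c = 250−12² = 106
v_rel = (9, 4),  |v_rel|² = 97;  v_rel·d = (9)·(13) + (4)·(9) = 153
97·t² − 306·t + 106 = 0  ⇒  m = 153² − 97·106 = 13127
m = 13127 > 0,  v_rel·d = 153 > 0  ⇒  inside

inside=yes margin=13127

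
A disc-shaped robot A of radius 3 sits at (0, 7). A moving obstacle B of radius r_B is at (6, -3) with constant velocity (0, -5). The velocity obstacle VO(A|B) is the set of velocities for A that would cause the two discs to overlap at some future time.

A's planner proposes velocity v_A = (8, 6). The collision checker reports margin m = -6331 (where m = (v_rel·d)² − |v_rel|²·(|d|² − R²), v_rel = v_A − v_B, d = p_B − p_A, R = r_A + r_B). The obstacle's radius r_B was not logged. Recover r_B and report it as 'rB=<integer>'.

m = -6331
d = (6, -10);  v_rel = (8, 11),  |v_rel|² = 185
v_rel×d = (8)·(-10) − (11)·(6) = -146
since m = R²·185 − (-146)²:  R² = (21316 + -6331) / 185 = 81
R = √81 = 9  ⇒  r_B = 9 − 3 = 6

rB=6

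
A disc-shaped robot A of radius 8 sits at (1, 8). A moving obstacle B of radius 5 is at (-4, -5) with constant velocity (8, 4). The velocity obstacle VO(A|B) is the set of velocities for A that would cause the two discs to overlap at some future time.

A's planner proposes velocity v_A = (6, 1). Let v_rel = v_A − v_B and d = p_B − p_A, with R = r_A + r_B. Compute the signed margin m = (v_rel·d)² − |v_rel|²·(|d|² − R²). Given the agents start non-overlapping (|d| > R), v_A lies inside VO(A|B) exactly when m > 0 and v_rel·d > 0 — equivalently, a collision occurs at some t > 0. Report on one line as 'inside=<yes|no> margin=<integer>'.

d = (-5, -13),  |d|² = 194;  R = 8+5 = 13,  c = 194−13² = 25
v_rel = (-2, -3),  |v_rel|² = 13;  v_rel·d = (-2)·(-5) + (-3)·(-13) = 49
13·t² − 98·t + 25 = 0  ⇒  m = 49² − 13·25 = 2076
m = 2076 > 0,  v_rel·d = 49 > 0  ⇒  inside

inside=yes margin=2076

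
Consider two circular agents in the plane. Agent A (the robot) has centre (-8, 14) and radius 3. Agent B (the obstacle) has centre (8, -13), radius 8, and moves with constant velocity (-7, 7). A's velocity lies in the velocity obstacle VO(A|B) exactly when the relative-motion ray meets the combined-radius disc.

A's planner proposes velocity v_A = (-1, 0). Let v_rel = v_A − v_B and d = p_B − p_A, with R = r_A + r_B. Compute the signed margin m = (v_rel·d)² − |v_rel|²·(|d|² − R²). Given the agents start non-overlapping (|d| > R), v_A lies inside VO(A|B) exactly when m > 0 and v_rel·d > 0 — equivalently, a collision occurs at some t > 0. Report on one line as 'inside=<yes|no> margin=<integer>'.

d = (16, -27),  |d|² = 985;  R = 3+8 = 11,  c = 985−11² = 864
v_rel = (6, -7),  |v_rel|² = 85;  v_rel·d = (6)·(16) + (-7)·(-27) = 285
85·t² − 570·t + 864 = 0  ⇒  m = 285² − 85·864 = 7785
m = 7785 > 0,  v_rel·d = 285 > 0  ⇒  inside

inside=yes margin=7785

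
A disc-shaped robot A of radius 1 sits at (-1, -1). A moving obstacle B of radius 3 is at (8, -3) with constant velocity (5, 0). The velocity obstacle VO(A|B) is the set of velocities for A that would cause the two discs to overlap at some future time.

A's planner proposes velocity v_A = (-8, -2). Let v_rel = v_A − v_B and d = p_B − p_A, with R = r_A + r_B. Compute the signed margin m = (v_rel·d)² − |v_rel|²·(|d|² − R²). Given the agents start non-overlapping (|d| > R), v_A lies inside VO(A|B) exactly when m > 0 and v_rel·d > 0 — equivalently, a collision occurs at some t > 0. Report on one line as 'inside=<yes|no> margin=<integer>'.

d = (9, -2),  |d|² = 85;  R = 1+3 = 4,  c = 85−4² = 69
v_rel = (-13, -2),  |v_rel|² = 173;  v_rel·d = (-13)·(9) + (-2)·(-2) = -113
173·t² + 226·t + 69 = 0  ⇒  m = (-113)² − 173·69 = 832
m = 832 > 0,  v_rel·d = -113 < 0  ⇒  outside

inside=no margin=832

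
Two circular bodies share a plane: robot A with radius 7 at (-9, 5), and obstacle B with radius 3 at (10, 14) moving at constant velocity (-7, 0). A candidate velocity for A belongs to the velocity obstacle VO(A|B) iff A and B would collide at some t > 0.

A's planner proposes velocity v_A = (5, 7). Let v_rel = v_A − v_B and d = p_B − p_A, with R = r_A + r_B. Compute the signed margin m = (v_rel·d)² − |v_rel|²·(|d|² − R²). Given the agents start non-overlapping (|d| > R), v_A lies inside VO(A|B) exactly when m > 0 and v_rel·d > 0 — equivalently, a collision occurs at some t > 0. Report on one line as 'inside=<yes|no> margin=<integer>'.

d = (19, 9),  |d|² = 442;  R = 7+3 = 10,  c = 442−10² = 342
v_rel = (12, 7),  |v_rel|² = 193;  v_rel·d = (12)·(19) + (7)·(9) = 291
193·t² − 582·t + 342 = 0  ⇒  m = 291² − 193·342 = 18675
m = 18675 > 0,  v_rel·d = 291 > 0  ⇒  inside

inside=yes margin=18675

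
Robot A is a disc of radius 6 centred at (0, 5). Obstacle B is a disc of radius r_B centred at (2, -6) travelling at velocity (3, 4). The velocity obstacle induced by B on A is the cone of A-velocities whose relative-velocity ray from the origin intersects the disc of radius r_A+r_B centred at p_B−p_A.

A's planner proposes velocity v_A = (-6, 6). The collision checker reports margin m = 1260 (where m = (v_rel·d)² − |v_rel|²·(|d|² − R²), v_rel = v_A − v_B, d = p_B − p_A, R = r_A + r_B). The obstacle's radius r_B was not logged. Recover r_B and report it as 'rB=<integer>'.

m = 1260
d = (2, -11);  v_rel = (-9, 2),  |v_rel|² = 85
v_rel×d = (-9)·(-11) − (2)·(2) = 95
since m = R²·85 − 95²:  R² = (9025 + 1260) / 85 = 121
R = √121 = 11  ⇒  r_B = 11 − 6 = 5

rB=5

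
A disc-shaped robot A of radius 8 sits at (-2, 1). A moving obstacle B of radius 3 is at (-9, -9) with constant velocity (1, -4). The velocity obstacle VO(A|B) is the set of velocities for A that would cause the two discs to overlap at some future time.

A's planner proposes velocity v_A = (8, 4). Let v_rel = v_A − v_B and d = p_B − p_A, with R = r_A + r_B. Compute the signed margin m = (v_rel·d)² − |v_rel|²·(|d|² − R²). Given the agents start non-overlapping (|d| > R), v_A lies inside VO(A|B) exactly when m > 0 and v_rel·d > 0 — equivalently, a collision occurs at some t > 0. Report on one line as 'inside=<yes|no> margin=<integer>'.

d = (-7, -10),  |d|² = 149;  R = 8+3 = 11,  c = 149−11² = 28
v_rel = (7, 8),  |v_rel|² = 113;  v_rel·d = (7)·(-7) + (8)·(-10) = -129
113·t² + 258·t + 28 = 0  ⇒  m = (-129)² − 113·28 = 13477
m = 13477 > 0,  v_rel·d = -129 < 0  ⇒  outside

inside=no margin=13477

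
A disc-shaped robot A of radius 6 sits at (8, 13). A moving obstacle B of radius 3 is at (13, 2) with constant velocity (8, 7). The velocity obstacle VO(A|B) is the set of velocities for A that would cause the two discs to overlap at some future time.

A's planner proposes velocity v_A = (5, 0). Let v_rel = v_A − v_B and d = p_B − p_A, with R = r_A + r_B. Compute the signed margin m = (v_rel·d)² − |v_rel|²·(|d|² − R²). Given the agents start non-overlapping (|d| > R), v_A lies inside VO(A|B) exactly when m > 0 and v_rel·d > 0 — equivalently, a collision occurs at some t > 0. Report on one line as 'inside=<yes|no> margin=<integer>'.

d = (5, -11),  |d|² = 146;  R = 6+3 = 9,  c = 146−9² = 65
v_rel = (-3, -7),  |v_rel|² = 58;  v_rel·d = (-3)·(5) + (-7)·(-11) = 62
58·t² − 124·t + 65 = 0  ⇒  m = 62² − 58·65 = 74
m = 74 > 0,  v_rel·d = 62 > 0  ⇒  inside

inside=yes margin=74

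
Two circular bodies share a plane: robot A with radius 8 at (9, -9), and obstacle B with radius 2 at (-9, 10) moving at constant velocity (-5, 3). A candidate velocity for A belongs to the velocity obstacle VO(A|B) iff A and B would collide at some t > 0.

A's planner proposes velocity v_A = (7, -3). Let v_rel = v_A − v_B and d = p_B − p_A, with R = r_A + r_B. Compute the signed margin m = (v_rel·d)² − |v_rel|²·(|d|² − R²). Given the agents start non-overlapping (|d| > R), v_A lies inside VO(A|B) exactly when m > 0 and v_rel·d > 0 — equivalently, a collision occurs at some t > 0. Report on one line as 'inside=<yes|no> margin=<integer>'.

d = (-18, 19),  |d|² = 685;  R = 8+2 = 10,  c = 685−10² = 585
v_rel = (12, -6),  |v_rel|² = 180;  v_rel·d = (12)·(-18) + (-6)·(19) = -330
180·t² + 660·t + 585 = 0  ⇒  m = (-330)² − 180·585 = 3600
m = 3600 > 0,  v_rel·d = -330 < 0  ⇒  outside

inside=no margin=3600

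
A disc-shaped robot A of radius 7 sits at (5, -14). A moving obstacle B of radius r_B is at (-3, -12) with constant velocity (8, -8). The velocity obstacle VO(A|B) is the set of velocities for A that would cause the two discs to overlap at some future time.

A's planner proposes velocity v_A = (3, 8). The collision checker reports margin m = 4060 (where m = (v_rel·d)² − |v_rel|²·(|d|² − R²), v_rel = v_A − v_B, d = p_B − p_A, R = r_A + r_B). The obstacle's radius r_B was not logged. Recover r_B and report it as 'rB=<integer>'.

m = 4060
d = (-8, 2);  v_rel = (-5, 16),  |v_rel|² = 281
v_rel×d = (-5)·(2) − (16)·(-8) = 118
since m = R²·281 − 118²:  R² = (13924 + 4060) / 281 = 64
R = √64 = 8  ⇒  r_B = 8 − 7 = 1

rB=1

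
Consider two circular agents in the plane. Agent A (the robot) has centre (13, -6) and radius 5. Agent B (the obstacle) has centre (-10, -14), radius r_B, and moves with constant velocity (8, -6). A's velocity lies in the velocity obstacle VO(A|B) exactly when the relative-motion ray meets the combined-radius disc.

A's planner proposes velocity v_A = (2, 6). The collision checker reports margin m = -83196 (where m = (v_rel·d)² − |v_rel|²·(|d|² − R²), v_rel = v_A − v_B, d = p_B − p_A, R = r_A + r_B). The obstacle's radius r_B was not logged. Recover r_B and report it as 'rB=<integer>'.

m = -83196
d = (-23, -8);  v_rel = (-6, 12),  |v_rel|² = 180
v_rel×d = (-6)·(-8) − (12)·(-23) = 324
since m = R²·180 − 324²:  R² = (104976 + -83196) / 180 = 121
R = √121 = 11  ⇒  r_B = 11 − 5 = 6

rB=6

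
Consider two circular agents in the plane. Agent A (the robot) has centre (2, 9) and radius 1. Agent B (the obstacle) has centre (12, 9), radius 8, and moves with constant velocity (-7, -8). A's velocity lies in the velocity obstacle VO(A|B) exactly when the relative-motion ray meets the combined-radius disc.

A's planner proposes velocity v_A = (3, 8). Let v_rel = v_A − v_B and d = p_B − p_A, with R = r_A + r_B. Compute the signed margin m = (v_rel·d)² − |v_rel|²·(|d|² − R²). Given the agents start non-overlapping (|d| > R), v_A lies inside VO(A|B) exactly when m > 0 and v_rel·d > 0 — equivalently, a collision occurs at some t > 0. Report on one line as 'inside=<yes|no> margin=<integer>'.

d = (10, 0),  |d|² = 100;  R = 1+8 = 9,  c = 100−9² = 19
v_rel = (10, 16),  |v_rel|² = 356;  v_rel·d = (10)·(10) + (16)·(0) = 100
356·t² − 200·t + 19 = 0  ⇒  m = 100² − 356·19 = 3236
m = 3236 > 0,  v_rel·d = 100 > 0  ⇒  inside

inside=yes margin=3236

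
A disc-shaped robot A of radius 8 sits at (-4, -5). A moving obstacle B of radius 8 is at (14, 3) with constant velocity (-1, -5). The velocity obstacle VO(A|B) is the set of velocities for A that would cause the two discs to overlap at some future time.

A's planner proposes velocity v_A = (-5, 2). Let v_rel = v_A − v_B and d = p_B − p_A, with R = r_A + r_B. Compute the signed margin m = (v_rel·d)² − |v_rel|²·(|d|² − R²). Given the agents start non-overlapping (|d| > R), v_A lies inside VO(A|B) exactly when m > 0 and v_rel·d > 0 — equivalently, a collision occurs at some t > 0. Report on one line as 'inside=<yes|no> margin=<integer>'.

d = (18, 8),  |d|² = 388;  R = 8+8 = 16,  c = 388−16² = 132
v_rel = (-4, 7),  |v_rel|² = 65;  v_rel·d = (-4)·(18) + (7)·(8) = -16
65·t² + 32·t + 132 = 0  ⇒  m = (-16)² − 65·132 = -8324
m = -8324 < 0,  v_rel·d = -16 < 0  ⇒  outside

inside=no margin=-8324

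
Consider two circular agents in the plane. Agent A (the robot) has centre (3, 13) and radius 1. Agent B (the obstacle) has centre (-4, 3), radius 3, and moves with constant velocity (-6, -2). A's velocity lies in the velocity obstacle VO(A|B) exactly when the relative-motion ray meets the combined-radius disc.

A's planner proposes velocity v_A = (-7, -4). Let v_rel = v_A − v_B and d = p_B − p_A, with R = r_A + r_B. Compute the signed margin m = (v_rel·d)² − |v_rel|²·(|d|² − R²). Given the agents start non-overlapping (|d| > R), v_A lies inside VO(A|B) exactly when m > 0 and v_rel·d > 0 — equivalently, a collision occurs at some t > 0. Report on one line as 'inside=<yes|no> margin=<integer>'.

d = (-7, -10),  |d|² = 149;  R = 1+3 = 4,  c = 149−4² = 133
v_rel = (-1, -2),  |v_rel|² = 5;  v_rel·d = (-1)·(-7) + (-2)·(-10) = 27
5·t² − 54·t + 133 = 0  ⇒  m = 27² − 5·133 = 64
m = 64 > 0,  v_rel·d = 27 > 0  ⇒  inside

inside=yes margin=64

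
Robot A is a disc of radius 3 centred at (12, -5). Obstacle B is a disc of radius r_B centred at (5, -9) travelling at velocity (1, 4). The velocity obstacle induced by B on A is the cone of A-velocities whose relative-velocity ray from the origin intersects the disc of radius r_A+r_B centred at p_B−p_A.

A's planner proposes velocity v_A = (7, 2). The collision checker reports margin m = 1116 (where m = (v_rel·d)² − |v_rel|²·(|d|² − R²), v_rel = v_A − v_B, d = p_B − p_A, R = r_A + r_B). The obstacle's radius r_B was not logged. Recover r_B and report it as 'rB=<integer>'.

m = 1116
d = (-7, -4);  v_rel = (6, -2),  |v_rel|² = 40
v_rel×d = (6)·(-4) − (-2)·(-7) = -38
since m = R²·40 − (-38)²:  R² = (1444 + 1116) / 40 = 64
R = √64 = 8  ⇒  r_B = 8 − 3 = 5

rB=5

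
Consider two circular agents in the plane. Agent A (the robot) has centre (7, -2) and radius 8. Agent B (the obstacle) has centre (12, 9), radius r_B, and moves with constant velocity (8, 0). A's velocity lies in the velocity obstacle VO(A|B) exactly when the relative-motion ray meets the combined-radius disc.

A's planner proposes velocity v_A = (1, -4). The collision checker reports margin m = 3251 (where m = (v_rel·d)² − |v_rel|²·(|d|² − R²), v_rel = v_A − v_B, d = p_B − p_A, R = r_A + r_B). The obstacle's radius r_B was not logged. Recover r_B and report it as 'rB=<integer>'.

m = 3251
d = (5, 11);  v_rel = (-7, -4),  |v_rel|² = 65
v_rel×d = (-7)·(11) − (-4)·(5) = -57
since m = R²·65 − (-57)²:  R² = (3249 + 3251) / 65 = 100
R = √100 = 10  ⇒  r_B = 10 − 8 = 2

rB=2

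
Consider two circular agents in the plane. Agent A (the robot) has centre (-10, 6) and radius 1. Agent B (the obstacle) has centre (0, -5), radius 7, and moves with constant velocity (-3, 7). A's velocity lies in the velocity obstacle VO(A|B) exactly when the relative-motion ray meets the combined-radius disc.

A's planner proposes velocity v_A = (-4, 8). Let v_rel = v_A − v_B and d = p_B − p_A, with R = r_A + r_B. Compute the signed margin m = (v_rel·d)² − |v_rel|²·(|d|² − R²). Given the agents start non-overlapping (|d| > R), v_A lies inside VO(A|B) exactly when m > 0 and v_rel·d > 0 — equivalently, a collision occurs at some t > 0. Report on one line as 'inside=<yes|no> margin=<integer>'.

d = (10, -11),  |d|² = 221;  R = 1+7 = 8,  c = 221−8² = 157
v_rel = (-1, 1),  |v_rel|² = 2;  v_rel·d = (-1)·(10) + (1)·(-11) = -21
2·t² + 42·t + 157 = 0  ⇒  m = (-21)² − 2·157 = 127
m = 127 > 0,  v_rel·d = -21 < 0  ⇒  outside

inside=no margin=127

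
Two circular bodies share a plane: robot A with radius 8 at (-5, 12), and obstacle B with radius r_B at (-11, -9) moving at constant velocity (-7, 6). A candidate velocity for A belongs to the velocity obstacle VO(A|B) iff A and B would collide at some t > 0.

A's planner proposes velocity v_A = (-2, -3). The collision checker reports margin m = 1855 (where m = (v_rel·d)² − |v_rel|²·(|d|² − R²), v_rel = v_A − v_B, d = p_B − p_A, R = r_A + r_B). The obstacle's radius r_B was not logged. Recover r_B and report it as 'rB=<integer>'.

m = 1855
d = (-6, -21);  v_rel = (5, -9),  |v_rel|² = 106
v_rel×d = (5)·(-21) − (-9)·(-6) = -159
since m = R²·106 − (-159)²:  R² = (25281 + 1855) / 106 = 256
R = √256 = 16  ⇒  r_B = 16 − 8 = 8

rB=8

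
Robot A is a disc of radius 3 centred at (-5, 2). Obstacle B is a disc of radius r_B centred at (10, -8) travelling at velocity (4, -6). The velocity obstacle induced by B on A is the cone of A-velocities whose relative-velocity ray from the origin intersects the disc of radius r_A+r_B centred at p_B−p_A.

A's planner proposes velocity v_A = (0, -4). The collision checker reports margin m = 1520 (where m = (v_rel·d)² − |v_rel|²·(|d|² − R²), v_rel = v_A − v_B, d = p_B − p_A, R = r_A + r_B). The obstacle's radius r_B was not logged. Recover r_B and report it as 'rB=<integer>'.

m = 1520
d = (15, -10);  v_rel = (-4, 2),  |v_rel|² = 20
v_rel×d = (-4)·(-10) − (2)·(15) = 10
since m = R²·20 − 10²:  R² = (100 + 1520) / 20 = 81
R = √81 = 9  ⇒  r_B = 9 − 3 = 6

rB=6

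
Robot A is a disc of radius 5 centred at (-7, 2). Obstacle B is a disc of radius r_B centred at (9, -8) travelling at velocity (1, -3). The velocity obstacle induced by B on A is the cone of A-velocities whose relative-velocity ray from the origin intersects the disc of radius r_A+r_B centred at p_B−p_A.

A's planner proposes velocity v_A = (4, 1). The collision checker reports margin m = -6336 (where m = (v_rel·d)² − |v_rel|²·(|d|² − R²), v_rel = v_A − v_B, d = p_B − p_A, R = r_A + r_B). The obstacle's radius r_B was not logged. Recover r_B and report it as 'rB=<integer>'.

m = -6336
d = (16, -10);  v_rel = (3, 4),  |v_rel|² = 25
v_rel×d = (3)·(-10) − (4)·(16) = -94
since m = R²·25 − (-94)²:  R² = (8836 + -6336) / 25 = 100
R = √100 = 10  ⇒  r_B = 10 − 5 = 5

rB=5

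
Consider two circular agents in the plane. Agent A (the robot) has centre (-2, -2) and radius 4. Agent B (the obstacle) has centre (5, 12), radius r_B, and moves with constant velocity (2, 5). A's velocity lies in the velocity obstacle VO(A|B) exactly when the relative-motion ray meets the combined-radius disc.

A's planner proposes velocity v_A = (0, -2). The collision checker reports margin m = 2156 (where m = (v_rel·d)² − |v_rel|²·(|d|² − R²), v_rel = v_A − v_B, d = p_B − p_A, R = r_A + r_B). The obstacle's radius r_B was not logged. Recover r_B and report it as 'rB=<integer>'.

m = 2156
d = (7, 14);  v_rel = (-2, -7),  |v_rel|² = 53
v_rel×d = (-2)·(14) − (-7)·(7) = 21
since m = R²·53 − 21²:  R² = (441 + 2156) / 53 = 49
R = √49 = 7  ⇒  r_B = 7 − 4 = 3

rB=3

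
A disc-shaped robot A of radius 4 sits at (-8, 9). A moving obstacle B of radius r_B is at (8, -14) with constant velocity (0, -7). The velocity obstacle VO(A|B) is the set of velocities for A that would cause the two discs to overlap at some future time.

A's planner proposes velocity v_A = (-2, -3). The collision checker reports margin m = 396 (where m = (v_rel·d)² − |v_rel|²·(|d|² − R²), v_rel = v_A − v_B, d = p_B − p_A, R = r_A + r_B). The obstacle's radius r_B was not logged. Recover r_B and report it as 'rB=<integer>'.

m = 396
d = (16, -23);  v_rel = (-2, 4),  |v_rel|² = 20
v_rel×d = (-2)·(-23) − (4)·(16) = -18
since m = R²·20 − (-18)²:  R² = (324 + 396) / 20 = 36
R = √36 = 6  ⇒  r_B = 6 − 4 = 2

rB=2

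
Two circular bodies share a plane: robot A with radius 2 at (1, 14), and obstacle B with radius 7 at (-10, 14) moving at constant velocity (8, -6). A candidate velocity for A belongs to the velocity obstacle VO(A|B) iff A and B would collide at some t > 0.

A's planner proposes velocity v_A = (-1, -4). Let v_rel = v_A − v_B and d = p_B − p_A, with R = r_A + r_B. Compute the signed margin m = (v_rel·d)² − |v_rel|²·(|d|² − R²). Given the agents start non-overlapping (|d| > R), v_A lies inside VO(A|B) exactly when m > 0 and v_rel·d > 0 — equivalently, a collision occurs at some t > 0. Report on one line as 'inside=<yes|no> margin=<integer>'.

d = (-11, 0),  |d|² = 121;  R = 2+7 = 9,  c = 121−9² = 40
v_rel = (-9, 2),  |v_rel|² = 85;  v_rel·d = (-9)·(-11) + (2)·(0) = 99
85·t² − 198·t + 40 = 0  ⇒  m = 99² − 85·40 = 6401
m = 6401 > 0,  v_rel·d = 99 > 0  ⇒  inside

inside=yes margin=6401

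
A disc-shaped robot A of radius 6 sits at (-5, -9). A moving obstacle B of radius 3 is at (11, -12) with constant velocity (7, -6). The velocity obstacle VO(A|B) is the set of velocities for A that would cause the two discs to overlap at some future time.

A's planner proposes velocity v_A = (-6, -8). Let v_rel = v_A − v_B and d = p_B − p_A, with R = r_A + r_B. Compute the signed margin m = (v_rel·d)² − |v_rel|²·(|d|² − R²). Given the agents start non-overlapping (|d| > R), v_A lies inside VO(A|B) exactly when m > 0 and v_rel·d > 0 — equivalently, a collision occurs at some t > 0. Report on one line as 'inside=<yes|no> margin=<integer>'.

d = (16, -3),  |d|² = 265;  R = 6+3 = 9,  c = 265−9² = 184
v_rel = (-13, -2),  |v_rel|² = 173;  v_rel·d = (-13)·(16) + (-2)·(-3) = -202
173·t² + 404·t + 184 = 0  ⇒  m = (-202)² − 173·184 = 8972
m = 8972 > 0,  v_rel·d = -202 < 0  ⇒  outside

inside=no margin=8972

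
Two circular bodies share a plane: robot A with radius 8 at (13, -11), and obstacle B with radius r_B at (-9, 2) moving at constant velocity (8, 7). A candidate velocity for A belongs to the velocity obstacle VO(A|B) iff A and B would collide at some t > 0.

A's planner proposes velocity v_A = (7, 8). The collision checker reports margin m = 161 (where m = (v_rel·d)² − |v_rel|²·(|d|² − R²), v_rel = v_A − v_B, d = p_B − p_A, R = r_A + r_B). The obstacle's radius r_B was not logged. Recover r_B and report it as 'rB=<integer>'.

m = 161
d = (-22, 13);  v_rel = (-1, 1),  |v_rel|² = 2
v_rel×d = (-1)·(13) − (1)·(-22) = 9
since m = R²·2 − 9²:  R² = (81 + 161) / 2 = 121
R = √121 = 11  ⇒  r_B = 11 − 8 = 3

rB=3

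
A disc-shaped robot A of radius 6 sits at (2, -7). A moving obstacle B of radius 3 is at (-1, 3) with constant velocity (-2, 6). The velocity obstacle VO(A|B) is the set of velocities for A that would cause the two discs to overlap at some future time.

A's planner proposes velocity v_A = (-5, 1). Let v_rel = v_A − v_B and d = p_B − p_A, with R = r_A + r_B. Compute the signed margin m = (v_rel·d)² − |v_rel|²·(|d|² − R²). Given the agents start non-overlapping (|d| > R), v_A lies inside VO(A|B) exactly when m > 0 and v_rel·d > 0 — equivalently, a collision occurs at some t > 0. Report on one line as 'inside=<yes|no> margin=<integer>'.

d = (-3, 10),  |d|² = 109;  R = 6+3 = 9,  c = 109−9² = 28
v_rel = (-3, -5),  |v_rel|² = 34;  v_rel·d = (-3)·(-3) + (-5)·(10) = -41
34·t² + 82·t + 28 = 0  ⇒  m = (-41)² − 34·28 = 729
m = 729 > 0,  v_rel·d = -41 < 0  ⇒  outside

inside=no margin=729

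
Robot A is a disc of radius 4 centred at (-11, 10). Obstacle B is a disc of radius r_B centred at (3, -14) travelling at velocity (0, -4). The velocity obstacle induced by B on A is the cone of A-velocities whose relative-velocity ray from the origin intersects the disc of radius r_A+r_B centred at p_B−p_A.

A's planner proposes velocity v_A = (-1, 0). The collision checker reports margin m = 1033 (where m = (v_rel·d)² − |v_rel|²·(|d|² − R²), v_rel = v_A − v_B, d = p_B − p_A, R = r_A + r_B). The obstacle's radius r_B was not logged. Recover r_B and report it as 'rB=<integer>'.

m = 1033
d = (14, -24);  v_rel = (-1, 4),  |v_rel|² = 17
v_rel×d = (-1)·(-24) − (4)·(14) = -32
since m = R²·17 − (-32)²:  R² = (1024 + 1033) / 17 = 121
R = √121 = 11  ⇒  r_B = 11 − 4 = 7

rB=7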